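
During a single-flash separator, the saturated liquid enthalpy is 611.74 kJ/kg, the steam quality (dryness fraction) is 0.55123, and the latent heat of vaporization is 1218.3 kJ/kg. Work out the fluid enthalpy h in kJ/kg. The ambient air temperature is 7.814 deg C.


h = hf + x * hfg
h = 611.74 + 0.55123 * 1218.3
h = 1283.3 kJ/kg


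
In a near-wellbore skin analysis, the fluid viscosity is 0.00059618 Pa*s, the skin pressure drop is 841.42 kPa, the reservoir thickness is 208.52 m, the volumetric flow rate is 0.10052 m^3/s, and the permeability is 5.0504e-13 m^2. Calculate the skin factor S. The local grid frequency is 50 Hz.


S = dP_s * 1000 * 2*pi*k*hr / (q*mu)
S = 841.42 * 1000 * 2*pi*5.0504e-13*208.52 / (0.10052*0.00059618)
S = 9.2904


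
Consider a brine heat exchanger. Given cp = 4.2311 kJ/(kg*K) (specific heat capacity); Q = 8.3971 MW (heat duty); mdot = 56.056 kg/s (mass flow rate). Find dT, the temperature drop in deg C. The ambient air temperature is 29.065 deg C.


dT = Q * 1000 / (mdot * cp)
dT = 8.3971 * 1000 / (56.056 * 4.2311)
dT = 35.40413 K
Convert (temperature difference, 1 K = 1 deg C): 35.40413 K = 35.40413 deg C
dT = 35.404 deg C


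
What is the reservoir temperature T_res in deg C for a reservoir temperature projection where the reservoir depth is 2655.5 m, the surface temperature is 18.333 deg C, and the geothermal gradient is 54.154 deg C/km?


T_res = T_surf + grad * d / 1000
T_res = 18.333 + 54.154 * 2655.5 / 1000
T_res = 162.14 deg C


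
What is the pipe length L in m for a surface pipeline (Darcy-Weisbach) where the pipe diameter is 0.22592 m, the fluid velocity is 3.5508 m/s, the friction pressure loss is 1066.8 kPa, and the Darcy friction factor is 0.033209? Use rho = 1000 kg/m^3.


L = dP*1000*D / (f*rho*vel^2/2)
L = 1066.8*1000*0.22592 / (0.033209*1000*3.5508^2/2)
L = 1151.2 m


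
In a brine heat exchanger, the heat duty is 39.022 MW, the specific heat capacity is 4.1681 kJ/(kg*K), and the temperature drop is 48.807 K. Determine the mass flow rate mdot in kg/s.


mdot = Q * 1000 / (cp * dT)
mdot = 39.022 * 1000 / (4.1681 * 48.807)
mdot = 191.82 kg/s


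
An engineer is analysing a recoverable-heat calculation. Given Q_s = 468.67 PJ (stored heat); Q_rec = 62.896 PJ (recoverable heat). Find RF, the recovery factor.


RF = Q_rec / Q_s
RF = 62.896 / 468.67
RF = 0.13420


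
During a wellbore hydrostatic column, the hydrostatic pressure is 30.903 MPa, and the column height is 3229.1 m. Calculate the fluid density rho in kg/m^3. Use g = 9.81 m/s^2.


rho = P * 1e6 / (g * h)
rho = 30.903 * 1e6 / (9.81 * 3229.1)
rho = 975.55 kg/m^3


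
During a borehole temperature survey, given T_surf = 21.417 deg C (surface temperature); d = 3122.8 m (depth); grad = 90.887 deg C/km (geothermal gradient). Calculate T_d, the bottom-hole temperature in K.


T_d = T_surf + grad * d / 1000
T_d = 21.417 + 90.887 * 3122.8 / 1000
T_d = 305.2389 deg C
Convert to K: 305.2389 + 273.15 = 578.39 K
T_d = 578.39 K


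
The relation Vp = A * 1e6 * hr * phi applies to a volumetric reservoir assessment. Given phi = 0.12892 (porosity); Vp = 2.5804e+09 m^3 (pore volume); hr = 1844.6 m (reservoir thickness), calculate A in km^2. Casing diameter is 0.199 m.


A = Vp / (1e6 * hr * phi)
A = 2.5804e+09 / (1e6 * 1844.6 * 0.12892)
A = 10.851 km^2


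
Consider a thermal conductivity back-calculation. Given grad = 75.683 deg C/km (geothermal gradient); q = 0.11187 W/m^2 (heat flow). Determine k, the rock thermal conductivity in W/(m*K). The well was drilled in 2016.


k = q / (grad / 1000)
k = 0.11187 / (75.683 / 1000)
k = 1.4781 W/(m*K)


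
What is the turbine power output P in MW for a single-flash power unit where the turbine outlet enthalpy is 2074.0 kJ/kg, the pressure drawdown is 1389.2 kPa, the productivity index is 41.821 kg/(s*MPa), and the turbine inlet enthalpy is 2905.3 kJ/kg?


Step 1: mdot = PI * dP / 1000 = 41.821 * 1389.2 / 1000 = 58.09773 kg/s
Step 2: P = mdot*(h_in - h_out)/1000 = 58.09773*(2905.3 - 2074.0)/1000 = 48.297 MW
P = 48.297 MW


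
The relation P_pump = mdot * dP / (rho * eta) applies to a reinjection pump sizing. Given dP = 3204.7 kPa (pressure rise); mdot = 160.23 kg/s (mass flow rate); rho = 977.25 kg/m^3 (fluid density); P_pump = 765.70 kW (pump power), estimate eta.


eta = mdot * dP / (rho * P_pump)
eta = 160.23 * 3204.7 / (977.25 * 765.70)
eta = 0.68623


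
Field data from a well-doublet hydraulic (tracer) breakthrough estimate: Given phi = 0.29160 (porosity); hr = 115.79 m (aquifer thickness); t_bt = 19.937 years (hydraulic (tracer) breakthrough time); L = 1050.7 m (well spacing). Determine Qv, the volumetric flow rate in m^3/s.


Qv = pi*hr*phi*L^2 / (3*t_bt*365.25*86400)
Qv = pi*115.79*0.29160*1050.7^2 / (3*19.937*365.25*86400)
Qv = 0.062041 m^3/s


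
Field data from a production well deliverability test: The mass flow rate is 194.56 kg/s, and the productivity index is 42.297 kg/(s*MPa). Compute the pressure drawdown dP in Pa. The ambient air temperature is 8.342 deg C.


dP = mdot * 1000 / PI
dP = 194.56 * 1000 / 42.297
dP = 4599.853 kPa
Convert: 4599.853 kPa * 1000.0 = 4.5999e+06 Pa
dP = 4.5999e+06 Pa


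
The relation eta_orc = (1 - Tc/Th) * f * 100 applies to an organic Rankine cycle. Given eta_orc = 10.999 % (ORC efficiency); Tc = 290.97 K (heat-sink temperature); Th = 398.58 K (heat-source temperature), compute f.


f = (eta_orc/100) / (1 - Tc/Th)
f = (10.999/100) / (1 - 290.97/398.58)
f = 0.40740


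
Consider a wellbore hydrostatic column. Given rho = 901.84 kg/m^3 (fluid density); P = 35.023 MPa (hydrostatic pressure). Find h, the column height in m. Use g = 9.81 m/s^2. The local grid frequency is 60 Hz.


h = P * 1e6 / (g * rho)
h = 35.023 * 1e6 / (9.81 * 901.84)
h = 3958.7 m


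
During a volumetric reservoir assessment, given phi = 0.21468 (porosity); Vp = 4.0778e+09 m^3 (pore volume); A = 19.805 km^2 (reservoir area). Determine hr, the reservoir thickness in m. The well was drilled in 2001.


hr = Vp / (A * 1e6 * phi)
hr = 4.0778e+09 / (19.805 * 1e6 * 0.21468)
hr = 959.09 m


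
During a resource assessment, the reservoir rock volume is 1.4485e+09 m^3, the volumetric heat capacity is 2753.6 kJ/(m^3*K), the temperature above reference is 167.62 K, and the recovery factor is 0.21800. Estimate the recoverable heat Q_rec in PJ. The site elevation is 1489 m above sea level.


Step 1: Q_s = Vr*rhoc*dT/1e12 = 1.4485e+09*2753.6*167.62/1e12 = 668.5674 PJ
Step 2: Q_rec = Q_s * RF = 668.5674 * 0.218 = 145.75 PJ
Q_rec = 145.75 PJ


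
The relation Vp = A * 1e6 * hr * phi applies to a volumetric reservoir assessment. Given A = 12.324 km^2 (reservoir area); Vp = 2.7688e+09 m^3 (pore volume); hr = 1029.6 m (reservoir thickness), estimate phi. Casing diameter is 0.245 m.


phi = Vp / (A * 1e6 * hr)
phi = 2.7688e+09 / (12.324 * 1e6 * 1029.6)
phi = 0.21821


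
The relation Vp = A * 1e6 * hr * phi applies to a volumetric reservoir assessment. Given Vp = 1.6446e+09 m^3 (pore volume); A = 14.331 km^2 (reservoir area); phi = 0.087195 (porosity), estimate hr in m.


hr = Vp / (A * 1e6 * phi)
hr = 1.6446e+09 / (14.331 * 1e6 * 0.087195)
hr = 1316.1 m


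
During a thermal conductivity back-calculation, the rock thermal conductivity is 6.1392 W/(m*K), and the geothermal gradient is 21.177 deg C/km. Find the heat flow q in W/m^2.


q = k * grad / 1000
q = 6.1392 * 21.177 / 1000
q = 0.13001 W/m^2


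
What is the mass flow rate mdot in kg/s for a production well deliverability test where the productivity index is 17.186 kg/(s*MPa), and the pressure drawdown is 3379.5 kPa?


mdot = PI * dP / 1000
mdot = 17.186 * 3379.5 / 1000
mdot = 58.080 kg/s


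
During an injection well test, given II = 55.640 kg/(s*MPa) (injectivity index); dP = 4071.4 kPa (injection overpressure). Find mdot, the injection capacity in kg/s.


mdot = II * dP / 1000
mdot = 55.640 * 4071.4 / 1000
mdot = 226.53 kg/s


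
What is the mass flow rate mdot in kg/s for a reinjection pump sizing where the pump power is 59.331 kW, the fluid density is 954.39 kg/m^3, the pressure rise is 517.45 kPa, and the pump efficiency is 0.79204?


mdot = P_pump * rho * eta / dP
mdot = 59.331 * 954.39 * 0.79204 / 517.45
mdot = 86.673 kg/s


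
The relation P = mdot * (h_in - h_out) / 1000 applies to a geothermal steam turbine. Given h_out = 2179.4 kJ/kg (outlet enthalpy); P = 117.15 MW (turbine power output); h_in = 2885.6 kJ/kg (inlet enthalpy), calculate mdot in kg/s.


mdot = P * 1000 / (h_in - h_out)
mdot = 117.15 * 1000 / (2885.6 - 2179.4)
mdot = 165.89 kg/s


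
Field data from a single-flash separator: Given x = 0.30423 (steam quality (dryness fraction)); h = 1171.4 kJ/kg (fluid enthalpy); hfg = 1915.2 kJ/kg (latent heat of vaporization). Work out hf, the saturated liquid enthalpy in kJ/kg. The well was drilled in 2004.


hf = h - x * hfg
hf = 1171.4 - 0.30423 * 1915.2
hf = 588.74 kJ/kg


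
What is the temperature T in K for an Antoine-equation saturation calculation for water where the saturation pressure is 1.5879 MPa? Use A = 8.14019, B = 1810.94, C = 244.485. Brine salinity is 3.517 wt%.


T = B / (A - log10(P_sat * 760 / 0.101325)) - C
T = 1810.94 / (8.14019 - log10(1.5879 * 760 / 0.101325)) - 244.485
T = 201.0907 deg C
Convert to K: 201.0907 + 273.15 = 474.24 K
T = 474.24 K


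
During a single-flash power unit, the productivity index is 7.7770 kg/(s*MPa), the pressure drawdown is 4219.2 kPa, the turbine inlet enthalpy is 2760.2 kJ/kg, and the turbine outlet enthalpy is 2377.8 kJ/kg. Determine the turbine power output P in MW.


Step 1: mdot = PI * dP / 1000 = 7.777 * 4219.2 / 1000 = 32.81272 kg/s
Step 2: P = mdot*(h_in - h_out)/1000 = 32.81272*(2760.2 - 2377.8)/1000 = 12.548 MW
P = 12.548 MW


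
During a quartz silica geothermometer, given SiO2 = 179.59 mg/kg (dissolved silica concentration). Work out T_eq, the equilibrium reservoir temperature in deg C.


T_eq = 1309 / (5.19 - log10(SiO2)) - 273.15
T_eq = 1309 / (5.19 - log10(179.59)) - 273.15
T_eq = 172.74 deg C


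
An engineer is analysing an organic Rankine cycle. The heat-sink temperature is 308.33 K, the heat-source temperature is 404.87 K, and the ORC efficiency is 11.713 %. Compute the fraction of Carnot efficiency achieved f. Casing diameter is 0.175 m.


f = (eta_orc/100) / (1 - Tc/Th)
f = (11.713/100) / (1 - 308.33/404.87)
f = 0.49122


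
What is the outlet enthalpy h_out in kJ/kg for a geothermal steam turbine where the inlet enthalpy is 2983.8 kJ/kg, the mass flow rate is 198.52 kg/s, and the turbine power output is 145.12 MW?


h_out = h_in - P * 1000 / mdot
h_out = 2983.8 - 145.12 * 1000 / 198.52
h_out = 2252.8 kJ/kg


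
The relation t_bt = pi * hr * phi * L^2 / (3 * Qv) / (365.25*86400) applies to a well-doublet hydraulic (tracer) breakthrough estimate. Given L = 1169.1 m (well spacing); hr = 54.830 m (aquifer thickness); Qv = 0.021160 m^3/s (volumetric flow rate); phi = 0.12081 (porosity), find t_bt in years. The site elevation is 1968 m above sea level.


t_bt = pi * hr * phi * L^2 / (3 * Qv) / (365.25*86400)
t_bt = pi * 54.830 * 0.12081 * 1169.1^2 / (3 * 0.021160) / (365.25*86400)
t_bt = 14.198 years


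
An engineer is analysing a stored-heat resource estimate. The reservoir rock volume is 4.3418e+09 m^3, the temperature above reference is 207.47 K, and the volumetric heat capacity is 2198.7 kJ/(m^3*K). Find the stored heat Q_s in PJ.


Q_s = Vr * rhoc * dT / 1e12
Q_s = 4.3418e+09 * 2198.7 * 207.47 / 1e12
Q_s = 1980.6 PJ


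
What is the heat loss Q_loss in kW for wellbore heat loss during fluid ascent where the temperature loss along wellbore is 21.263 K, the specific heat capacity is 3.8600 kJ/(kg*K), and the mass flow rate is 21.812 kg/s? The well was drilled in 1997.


Q_loss = mdot * cp * dT
Q_loss = 21.812 * 3.8600 * 21.263
Q_loss = 1790.2 kW


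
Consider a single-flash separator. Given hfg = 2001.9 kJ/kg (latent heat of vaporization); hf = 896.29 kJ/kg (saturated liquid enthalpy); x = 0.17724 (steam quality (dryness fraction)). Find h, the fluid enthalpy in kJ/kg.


h = hf + x * hfg
h = 896.29 + 0.17724 * 2001.9
h = 1251.1 kJ/kg


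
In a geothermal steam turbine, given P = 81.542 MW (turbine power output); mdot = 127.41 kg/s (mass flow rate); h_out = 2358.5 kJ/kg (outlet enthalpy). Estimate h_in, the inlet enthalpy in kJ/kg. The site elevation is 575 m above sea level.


h_in = h_out + P * 1000 / mdot
h_in = 2358.5 + 81.542 * 1000 / 127.41
h_in = 2998.5 kJ/kg


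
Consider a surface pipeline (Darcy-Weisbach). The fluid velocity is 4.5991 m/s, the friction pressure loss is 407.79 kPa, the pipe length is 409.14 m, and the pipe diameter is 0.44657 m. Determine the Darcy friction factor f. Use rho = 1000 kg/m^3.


f = dP*1000 / ((L/D)*(rho*vel^2/2))
f = 407.79*1000 / ((409.14/0.44657)*(1000*4.5991^2/2))
f = 0.042086


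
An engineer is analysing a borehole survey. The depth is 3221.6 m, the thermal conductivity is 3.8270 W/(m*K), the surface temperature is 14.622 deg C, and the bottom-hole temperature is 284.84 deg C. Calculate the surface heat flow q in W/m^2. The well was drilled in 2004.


Step 1: grad = (T_d - T_surf)/d * 1000 = (284.84 - 14.622)/3221.6 * 1000 = 83.87696 deg C/km
Step 2: q = k * grad / 1000 = 3.827 * 83.87696 / 1000 = 0.32100 W/m^2
q = 0.32100 W/m^2


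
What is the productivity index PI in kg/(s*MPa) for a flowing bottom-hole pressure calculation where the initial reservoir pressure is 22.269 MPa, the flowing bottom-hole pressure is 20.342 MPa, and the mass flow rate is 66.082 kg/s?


PI = mdot / (P_i - P_wf)
PI = 66.082 / (22.269 - 20.342)
PI = 34.293 kg/(s*MPa)


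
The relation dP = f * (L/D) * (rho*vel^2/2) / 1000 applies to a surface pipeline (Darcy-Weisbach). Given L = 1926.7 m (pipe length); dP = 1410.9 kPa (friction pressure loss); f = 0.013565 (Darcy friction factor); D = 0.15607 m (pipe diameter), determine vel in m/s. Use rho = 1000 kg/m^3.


vel = sqrt(dP*1000*2*D / (f*L*rho))
vel = sqrt(1410.9*1000*2*0.15607 / (0.013565*1926.7*1000))
vel = 4.1049 m/s


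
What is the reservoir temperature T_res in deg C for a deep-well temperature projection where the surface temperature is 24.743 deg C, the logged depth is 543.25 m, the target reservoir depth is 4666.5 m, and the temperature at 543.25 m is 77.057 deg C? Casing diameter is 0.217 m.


Step 1: grad = (T_d1 - T_surf)/d1 * 1000 = (77.057 - 24.743)/543.25 * 1000 = 96.29821 deg C/km
Step 2: T_res = T_surf + grad*d2/1000 = 24.743 + 96.29821*4666.5/1000 = 474.12 deg C
T_res = 474.12 deg C


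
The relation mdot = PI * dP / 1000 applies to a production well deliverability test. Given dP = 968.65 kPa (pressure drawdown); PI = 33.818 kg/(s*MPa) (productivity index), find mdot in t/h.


mdot = PI * dP / 1000
mdot = 33.818 * 968.65 / 1000
mdot = 32.75781 kg/s
Convert: 32.75781 kg/s * 3.6 = 117.93 t/h
mdot = 117.93 t/h


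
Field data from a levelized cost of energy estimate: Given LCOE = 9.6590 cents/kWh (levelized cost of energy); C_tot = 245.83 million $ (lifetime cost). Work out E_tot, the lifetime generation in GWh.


E_tot = C_tot / LCOE * 100
E_tot = 245.83 / 9.6590 * 100
E_tot = 2545.1 GWh


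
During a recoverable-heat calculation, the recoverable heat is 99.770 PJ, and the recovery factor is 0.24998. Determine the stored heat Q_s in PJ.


Q_s = Q_rec / RF
Q_s = 99.770 / 0.24998
Q_s = 399.11 PJ


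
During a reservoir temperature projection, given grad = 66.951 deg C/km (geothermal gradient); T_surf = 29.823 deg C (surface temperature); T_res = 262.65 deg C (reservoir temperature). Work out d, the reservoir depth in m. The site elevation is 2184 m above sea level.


d = (T_res - T_surf) / grad * 1000
d = (262.65 - 29.823) / 66.951 * 1000
d = 3477.6 m


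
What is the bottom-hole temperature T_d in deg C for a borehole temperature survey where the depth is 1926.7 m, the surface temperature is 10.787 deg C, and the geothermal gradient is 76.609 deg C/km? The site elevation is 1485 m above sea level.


T_d = T_surf + grad * d / 1000
T_d = 10.787 + 76.609 * 1926.7 / 1000
T_d = 158.39 deg C


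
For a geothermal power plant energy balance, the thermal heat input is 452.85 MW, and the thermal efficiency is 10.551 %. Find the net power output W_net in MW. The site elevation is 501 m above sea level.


W_net = eta / 100 * Q_in
W_net = 10.551 / 100 * 452.85
W_net = 47.780 MW


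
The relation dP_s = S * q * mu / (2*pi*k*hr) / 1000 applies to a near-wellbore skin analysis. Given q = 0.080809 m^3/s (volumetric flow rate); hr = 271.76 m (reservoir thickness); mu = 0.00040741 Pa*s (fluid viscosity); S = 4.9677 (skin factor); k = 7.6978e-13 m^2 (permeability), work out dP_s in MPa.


dP_s = S * q * mu / (2*pi*k*hr) / 1000
dP_s = 4.9677 * 0.080809 * 0.00040741 / (2*pi*7.6978e-13*271.76) / 1000
dP_s = 124.4270 kPa
Convert: 124.4270 kPa * 0.001 = 0.12443 MPa
dP_s = 0.12443 MPa


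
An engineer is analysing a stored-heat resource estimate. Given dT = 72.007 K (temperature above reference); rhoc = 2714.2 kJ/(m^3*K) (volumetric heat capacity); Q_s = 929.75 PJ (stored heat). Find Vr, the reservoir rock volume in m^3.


Vr = Q_s * 1e12 / (rhoc * dT)
Vr = 929.75 * 1e12 / (2714.2 * 72.007)
Vr = 4.7572e+09 m^3


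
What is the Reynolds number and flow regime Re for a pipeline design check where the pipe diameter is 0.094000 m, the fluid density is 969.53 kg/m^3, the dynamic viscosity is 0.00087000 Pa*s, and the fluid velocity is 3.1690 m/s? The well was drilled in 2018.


Step 1: Re = rho*vel*D/mu = 969.53*3.169*0.094/0.00087 = 3.3196e+05
Step 2: Re = 3.3196e+05 > 4000, so flow is turbulent.
Re = 3.3196e+05 (turbulent)


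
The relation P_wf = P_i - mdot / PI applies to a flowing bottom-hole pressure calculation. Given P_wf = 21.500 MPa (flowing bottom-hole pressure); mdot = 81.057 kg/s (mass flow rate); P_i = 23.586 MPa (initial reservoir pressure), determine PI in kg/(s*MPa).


PI = mdot / (P_i - P_wf)
PI = 81.057 / (23.586 - 21.500)
PI = 38.858 kg/(s*MPa)


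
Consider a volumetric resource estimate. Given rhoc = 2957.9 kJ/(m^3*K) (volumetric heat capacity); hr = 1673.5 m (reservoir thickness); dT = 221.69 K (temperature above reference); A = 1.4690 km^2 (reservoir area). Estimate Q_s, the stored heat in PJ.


Step 1: Vr = A*1e6*hr = 1.469*1e6*1673.5 = 2.458372e+09 m^3
Step 2: Q_s = Vr*rhoc*dT/1e12 = 2.458372e+09*2957.9*221.69/1e12 = 1612.0 PJ
Q_s = 1612.0 PJ


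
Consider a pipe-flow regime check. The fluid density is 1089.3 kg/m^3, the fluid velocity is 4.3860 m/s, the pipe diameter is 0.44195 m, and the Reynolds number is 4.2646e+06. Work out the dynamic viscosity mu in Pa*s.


mu = rho * vel * D / Re
mu = 1089.3 * 4.3860 * 0.44195 / 4.2646e+06
mu = 0.00049512 Pa*s


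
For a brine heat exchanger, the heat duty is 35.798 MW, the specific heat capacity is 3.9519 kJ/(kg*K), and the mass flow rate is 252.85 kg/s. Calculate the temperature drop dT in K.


dT = Q * 1000 / (mdot * cp)
dT = 35.798 * 1000 / (252.85 * 3.9519)
dT = 35.825 K


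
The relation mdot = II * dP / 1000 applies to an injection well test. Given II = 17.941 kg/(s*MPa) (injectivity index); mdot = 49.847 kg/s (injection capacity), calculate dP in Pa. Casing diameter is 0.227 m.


dP = mdot * 1000 / II
dP = 49.847 * 1000 / 17.941
dP = 2778.385 kPa
Convert: 2778.385 kPa * 1000.0 = 2.7784e+06 Pa
dP = 2.7784e+06 Pa


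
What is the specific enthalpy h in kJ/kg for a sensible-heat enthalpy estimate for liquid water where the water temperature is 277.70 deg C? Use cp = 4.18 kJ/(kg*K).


h = cp * T
h = 4.18 * 277.70
h = 1160.8 kJ/kg


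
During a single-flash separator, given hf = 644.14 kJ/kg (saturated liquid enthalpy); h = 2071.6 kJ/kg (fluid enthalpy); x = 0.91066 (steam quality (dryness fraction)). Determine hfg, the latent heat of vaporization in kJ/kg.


hfg = (h - hf) / x
hfg = (2071.6 - 644.14) / 0.91066
hfg = 1567.5 kJ/kg


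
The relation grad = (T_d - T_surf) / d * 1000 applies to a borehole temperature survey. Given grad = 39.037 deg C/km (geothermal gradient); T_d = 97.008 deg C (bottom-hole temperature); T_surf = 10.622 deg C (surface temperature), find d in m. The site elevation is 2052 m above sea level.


d = (T_d - T_surf) / grad * 1000
d = (97.008 - 10.622) / 39.037 * 1000
d = 2212.9 m


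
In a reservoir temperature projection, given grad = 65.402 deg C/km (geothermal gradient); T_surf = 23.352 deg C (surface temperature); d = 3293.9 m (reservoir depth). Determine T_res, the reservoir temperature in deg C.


T_res = T_surf + grad * d / 1000
T_res = 23.352 + 65.402 * 3293.9 / 1000
T_res = 238.78 deg C


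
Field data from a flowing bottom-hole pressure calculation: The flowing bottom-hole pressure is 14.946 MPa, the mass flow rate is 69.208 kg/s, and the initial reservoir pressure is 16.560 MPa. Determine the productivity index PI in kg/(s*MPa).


PI = mdot / (P_i - P_wf)
PI = 69.208 / (16.560 - 14.946)
PI = 42.880 kg/(s*MPa)


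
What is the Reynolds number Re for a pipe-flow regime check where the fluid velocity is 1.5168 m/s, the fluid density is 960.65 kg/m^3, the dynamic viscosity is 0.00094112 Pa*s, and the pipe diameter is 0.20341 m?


Re = rho * vel * D / mu
Re = 960.65 * 1.5168 * 0.20341 / 0.00094112
Re = 3.1493e+05


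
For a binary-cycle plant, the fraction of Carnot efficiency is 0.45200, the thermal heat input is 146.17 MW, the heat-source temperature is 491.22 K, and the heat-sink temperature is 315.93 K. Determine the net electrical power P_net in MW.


Step 1: eta = (1 - Tc/Th)*f = (1 - 315.93/491.22)*0.452 = 0.1612945
Step 2: P_net = eta * Q_in = 0.1612945 * 146.17 = 23.576 MW
P_net = 23.576 MW


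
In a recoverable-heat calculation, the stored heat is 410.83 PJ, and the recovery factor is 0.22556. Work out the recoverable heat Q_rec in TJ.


Q_rec = Q_s * RF
Q_rec = 410.83 * 0.22556
Q_rec = 92.66681 PJ
Convert: 92.66681 PJ * 1000.0 = 92667 TJ
Q_rec = 92667 TJ


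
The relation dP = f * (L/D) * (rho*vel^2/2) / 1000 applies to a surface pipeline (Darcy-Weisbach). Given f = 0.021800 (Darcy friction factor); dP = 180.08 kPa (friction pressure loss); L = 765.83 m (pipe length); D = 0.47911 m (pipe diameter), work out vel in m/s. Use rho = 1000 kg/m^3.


vel = sqrt(dP*1000*2*D / (f*L*rho))
vel = sqrt(180.08*1000*2*0.47911 / (0.021800*765.83*1000))
vel = 3.2149 m/s


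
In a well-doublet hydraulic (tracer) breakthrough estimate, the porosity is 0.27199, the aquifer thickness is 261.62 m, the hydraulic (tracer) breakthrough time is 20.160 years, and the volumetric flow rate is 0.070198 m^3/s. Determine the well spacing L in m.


L = sqrt(t_bt*365.25*86400*3*Qv / (pi*hr*phi))
L = sqrt(20.160*365.25*86400*3*0.070198 / (pi*261.62*0.27199))
L = 774.16 m


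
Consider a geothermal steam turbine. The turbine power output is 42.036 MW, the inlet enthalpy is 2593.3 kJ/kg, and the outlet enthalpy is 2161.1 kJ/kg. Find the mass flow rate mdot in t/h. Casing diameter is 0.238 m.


mdot = P * 1000 / (h_in - h_out)
mdot = 42.036 * 1000 / (2593.3 - 2161.1)
mdot = 97.26053 kg/s
Convert: 97.26053 kg/s * 3.6 = 350.14 t/h
mdot = 350.14 t/h


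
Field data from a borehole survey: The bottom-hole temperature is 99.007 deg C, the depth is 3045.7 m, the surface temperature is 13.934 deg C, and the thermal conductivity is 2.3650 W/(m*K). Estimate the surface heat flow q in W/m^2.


Step 1: grad = (T_d - T_surf)/d * 1000 = (99.007 - 13.934)/3045.7 * 1000 = 27.93217 deg C/km
Step 2: q = k * grad / 1000 = 2.365 * 27.93217 / 1000 = 0.066060 W/m^2
q = 0.066060 W/m^2


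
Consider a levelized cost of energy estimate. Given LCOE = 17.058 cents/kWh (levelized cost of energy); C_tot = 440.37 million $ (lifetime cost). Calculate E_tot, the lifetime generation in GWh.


E_tot = C_tot / LCOE * 100
E_tot = 440.37 / 17.058 * 100
E_tot = 2581.6 GWh


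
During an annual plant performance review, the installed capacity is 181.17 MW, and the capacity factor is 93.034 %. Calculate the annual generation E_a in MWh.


E_a = CF / 100 * cap * 8760
E_a = 93.034 / 100 * 181.17 * 8760
E_a = 1.4765e+06 MWh


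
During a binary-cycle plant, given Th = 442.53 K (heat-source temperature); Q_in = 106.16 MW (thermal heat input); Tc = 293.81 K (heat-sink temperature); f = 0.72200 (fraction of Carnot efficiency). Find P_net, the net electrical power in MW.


Step 1: eta = (1 - Tc/Th)*f = (1 - 293.81/442.53)*0.722 = 0.2426408
Step 2: P_net = eta * Q_in = 0.2426408 * 106.16 = 25.759 MW
P_net = 25.759 MW


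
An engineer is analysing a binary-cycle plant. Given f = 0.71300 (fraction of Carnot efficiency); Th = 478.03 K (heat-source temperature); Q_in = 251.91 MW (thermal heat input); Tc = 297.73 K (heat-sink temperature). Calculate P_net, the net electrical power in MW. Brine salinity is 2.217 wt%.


Step 1: eta = (1 - Tc/Th)*f = (1 - 297.73/478.03)*0.713 = 0.2689243
Step 2: P_net = eta * Q_in = 0.2689243 * 251.91 = 67.745 MW
P_net = 67.745 MW


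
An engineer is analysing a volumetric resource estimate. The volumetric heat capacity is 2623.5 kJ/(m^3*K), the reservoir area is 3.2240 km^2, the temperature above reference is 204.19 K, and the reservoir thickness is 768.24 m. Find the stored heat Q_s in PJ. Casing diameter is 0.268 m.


Step 1: Vr = A*1e6*hr = 3.224*1e6*768.24 = 2.476806e+09 m^3
Step 2: Q_s = Vr*rhoc*dT/1e12 = 2.476806e+09*2623.5*204.19/1e12 = 1326.8 PJ
Q_s = 1326.8 PJ


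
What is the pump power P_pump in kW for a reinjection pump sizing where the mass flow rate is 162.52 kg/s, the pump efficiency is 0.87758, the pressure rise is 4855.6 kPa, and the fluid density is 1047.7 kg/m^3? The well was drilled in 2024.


P_pump = mdot * dP / (rho * eta)
P_pump = 162.52 * 4855.6 / (1047.7 * 0.87758)
P_pump = 858.27 kW


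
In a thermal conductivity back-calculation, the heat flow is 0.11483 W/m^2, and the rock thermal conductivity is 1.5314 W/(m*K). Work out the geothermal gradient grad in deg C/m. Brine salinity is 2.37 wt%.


grad = q / k * 1000
grad = 0.11483 / 1.5314 * 1000
grad = 74.98368 deg C/km
Convert: 74.98368 deg C/km * 0.001 = 0.074984 deg C/m
grad = 0.074984 deg C/m


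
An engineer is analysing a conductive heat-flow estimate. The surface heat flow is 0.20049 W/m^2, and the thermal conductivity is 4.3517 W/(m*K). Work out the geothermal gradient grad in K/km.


grad = q * 1000 / k
grad = 0.20049 * 1000 / 4.3517
grad = 46.07165 deg C/km
Convert: 46.07165 deg C/km * 1.0 = 46.072 K/km
grad = 46.072 K/km


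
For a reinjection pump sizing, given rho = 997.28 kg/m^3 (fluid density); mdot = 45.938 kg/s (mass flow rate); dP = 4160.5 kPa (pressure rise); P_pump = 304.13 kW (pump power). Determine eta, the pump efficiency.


eta = mdot * dP / (rho * P_pump)
eta = 45.938 * 4160.5 / (997.28 * 304.13)
eta = 0.63015


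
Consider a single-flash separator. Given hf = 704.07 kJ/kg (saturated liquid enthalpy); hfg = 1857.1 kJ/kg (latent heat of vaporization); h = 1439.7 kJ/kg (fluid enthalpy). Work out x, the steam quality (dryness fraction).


x = (h - hf) / hfg
x = (1439.7 - 704.07) / 1857.1
x = 0.39612


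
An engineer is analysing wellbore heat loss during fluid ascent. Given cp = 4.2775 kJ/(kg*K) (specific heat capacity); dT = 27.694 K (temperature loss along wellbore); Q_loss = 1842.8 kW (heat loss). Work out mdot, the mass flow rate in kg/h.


mdot = Q_loss / (cp * dT)
mdot = 1842.8 / (4.2775 * 27.694)
mdot = 15.55616 kg/s
Convert: 15.55616 kg/s * 3600.0 = 56002 kg/h
mdot = 56002 kg/h


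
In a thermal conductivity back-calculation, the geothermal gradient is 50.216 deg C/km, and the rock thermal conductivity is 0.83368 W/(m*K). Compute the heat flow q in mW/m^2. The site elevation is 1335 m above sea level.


q = k * grad / 1000
q = 0.83368 * 50.216 / 1000
q = 0.04186407 W/m^2
Convert: 0.04186407 W/m^2 * 1000.0 = 41.864 mW/m^2
q = 41.864 mW/m^2


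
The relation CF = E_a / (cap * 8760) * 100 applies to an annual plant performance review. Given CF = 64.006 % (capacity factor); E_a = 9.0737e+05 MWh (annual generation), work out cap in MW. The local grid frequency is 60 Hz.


cap = E_a / (CF/100 * 8760)
cap = 9.0737e+05 / (64.006/100 * 8760)
cap = 161.83 MW


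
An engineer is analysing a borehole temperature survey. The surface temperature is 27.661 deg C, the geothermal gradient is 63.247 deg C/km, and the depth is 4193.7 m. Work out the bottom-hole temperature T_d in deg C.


T_d = T_surf + grad * d / 1000
T_d = 27.661 + 63.247 * 4193.7 / 1000
T_d = 292.90 deg C


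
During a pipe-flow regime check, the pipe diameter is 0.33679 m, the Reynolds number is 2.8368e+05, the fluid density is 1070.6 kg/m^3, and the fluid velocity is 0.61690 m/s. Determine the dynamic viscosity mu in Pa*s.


mu = rho * vel * D / Re
mu = 1070.6 * 0.61690 * 0.33679 / 2.8368e+05
mu = 0.00078410 Pa*s


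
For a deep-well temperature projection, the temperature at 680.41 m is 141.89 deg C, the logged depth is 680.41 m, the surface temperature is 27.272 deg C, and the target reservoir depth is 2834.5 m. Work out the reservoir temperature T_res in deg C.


Step 1: grad = (T_d1 - T_surf)/d1 * 1000 = (141.89 - 27.272)/680.41 * 1000 = 168.4543 deg C/km
Step 2: T_res = T_surf + grad*d2/1000 = 27.272 + 168.4543*2834.5/1000 = 504.76 deg C
T_res = 504.76 deg C


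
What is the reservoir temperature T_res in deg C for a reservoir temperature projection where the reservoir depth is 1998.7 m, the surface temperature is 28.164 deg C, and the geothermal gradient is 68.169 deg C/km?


T_res = T_surf + grad * d / 1000
T_res = 28.164 + 68.169 * 1998.7 / 1000
T_res = 164.41 deg C


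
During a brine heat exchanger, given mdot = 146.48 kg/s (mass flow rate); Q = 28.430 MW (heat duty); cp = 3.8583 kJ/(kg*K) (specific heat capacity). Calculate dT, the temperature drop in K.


dT = Q * 1000 / (mdot * cp)
dT = 28.430 * 1000 / (146.48 * 3.8583)
dT = 50.304 K


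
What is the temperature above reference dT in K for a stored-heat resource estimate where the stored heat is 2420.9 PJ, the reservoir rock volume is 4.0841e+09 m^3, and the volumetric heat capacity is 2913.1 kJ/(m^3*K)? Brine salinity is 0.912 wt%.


dT = Q_s * 1e12 / (Vr * rhoc)
dT = 2420.9 * 1e12 / (4.0841e+09 * 2913.1)
dT = 203.48 K


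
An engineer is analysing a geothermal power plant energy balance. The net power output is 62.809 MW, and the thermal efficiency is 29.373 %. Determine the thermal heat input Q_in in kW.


Q_in = W_net / (eta / 100)
Q_in = 62.809 / (29.373 / 100)
Q_in = 213.8324 MW
Convert: 213.8324 MW * 1000.0 = 2.1383e+05 kW
Q_in = 2.1383e+05 kW


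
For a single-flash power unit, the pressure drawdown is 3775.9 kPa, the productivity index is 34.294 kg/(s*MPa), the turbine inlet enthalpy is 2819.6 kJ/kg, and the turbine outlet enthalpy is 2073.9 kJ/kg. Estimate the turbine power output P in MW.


Step 1: mdot = PI * dP / 1000 = 34.294 * 3775.9 / 1000 = 129.4907 kg/s
Step 2: P = mdot*(h_in - h_out)/1000 = 129.4907*(2819.6 - 2073.9)/1000 = 96.561 MW
P = 96.561 MW


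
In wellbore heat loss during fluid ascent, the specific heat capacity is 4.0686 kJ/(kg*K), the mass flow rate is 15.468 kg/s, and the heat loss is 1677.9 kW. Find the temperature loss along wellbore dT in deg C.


dT = Q_loss / (mdot * cp)
dT = 1677.9 / (15.468 * 4.0686)
dT = 26.66164 K
Convert (temperature difference, 1 K = 1 deg C): 26.66164 K = 26.66164 deg C
dT = 26.662 deg C


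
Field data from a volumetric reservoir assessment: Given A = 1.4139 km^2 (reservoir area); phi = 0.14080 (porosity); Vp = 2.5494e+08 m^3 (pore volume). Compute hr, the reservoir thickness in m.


hr = Vp / (A * 1e6 * phi)
hr = 2.5494e+08 / (1.4139 * 1e6 * 0.14080)
hr = 1280.6 m


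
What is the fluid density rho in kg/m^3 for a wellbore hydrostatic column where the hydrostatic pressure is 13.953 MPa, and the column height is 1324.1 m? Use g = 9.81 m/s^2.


rho = P * 1e6 / (g * h)
rho = 13.953 * 1e6 / (9.81 * 1324.1)
rho = 1074.2 kg/m^3


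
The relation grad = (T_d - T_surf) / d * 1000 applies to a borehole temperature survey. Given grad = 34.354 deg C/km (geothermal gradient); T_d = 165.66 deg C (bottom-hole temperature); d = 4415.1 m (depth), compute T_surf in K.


T_surf = T_d - grad * d / 1000
T_surf = 165.66 - 34.354 * 4415.1 / 1000
T_surf = 13.98365 deg C
Convert to K: 13.98365 + 273.15 = 287.13 K
T_surf = 287.13 K


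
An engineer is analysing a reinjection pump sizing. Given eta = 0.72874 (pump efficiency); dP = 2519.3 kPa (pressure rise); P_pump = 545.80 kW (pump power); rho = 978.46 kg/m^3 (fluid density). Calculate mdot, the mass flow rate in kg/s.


mdot = P_pump * rho * eta / dP
mdot = 545.80 * 978.46 * 0.72874 / 2519.3
mdot = 154.48 kg/s


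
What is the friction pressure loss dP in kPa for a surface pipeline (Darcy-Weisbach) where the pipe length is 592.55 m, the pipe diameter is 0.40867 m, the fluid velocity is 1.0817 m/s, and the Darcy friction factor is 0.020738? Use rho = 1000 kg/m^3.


dP = f * (L/D) * (rho*vel^2/2) / 1000
dP = 0.020738 * (592.55/0.40867) * (1000*1.0817^2/2) / 1000
dP = 17.591 kPa


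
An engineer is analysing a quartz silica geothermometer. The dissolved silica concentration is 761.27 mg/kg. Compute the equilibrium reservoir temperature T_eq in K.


T_eq = 1309 / (5.19 - log10(SiO2)) - 273.15
T_eq = 1309 / (5.19 - log10(761.27)) - 273.15
T_eq = 293.8944 deg C
Convert to K: 293.8944 + 273.15 = 567.04 K
T_eq = 567.04 K


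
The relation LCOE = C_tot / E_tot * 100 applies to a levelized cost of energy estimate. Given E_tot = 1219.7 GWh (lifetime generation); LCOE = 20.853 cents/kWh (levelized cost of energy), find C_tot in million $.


C_tot = LCOE / 100 * E_tot
C_tot = 20.853 / 100 * 1219.7
C_tot = 254.34 million $


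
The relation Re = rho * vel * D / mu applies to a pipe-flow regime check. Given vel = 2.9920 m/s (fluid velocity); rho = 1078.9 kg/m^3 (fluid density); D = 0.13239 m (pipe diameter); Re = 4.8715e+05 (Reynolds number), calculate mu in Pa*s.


mu = rho * vel * D / Re
mu = 1078.9 * 2.9920 * 0.13239 / 4.8715e+05
mu = 0.00087727 Pa*s


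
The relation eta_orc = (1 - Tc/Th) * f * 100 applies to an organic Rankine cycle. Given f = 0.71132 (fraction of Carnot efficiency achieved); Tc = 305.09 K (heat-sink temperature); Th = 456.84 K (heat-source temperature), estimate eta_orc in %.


eta_orc = (1 - Tc/Th) * f * 100
eta_orc = (1 - 305.09/456.84) * 0.71132 * 100
eta_orc = 23.628 %


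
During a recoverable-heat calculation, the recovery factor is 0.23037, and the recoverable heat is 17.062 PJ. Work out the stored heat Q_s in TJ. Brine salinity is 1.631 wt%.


Q_s = Q_rec / RF
Q_s = 17.062 / 0.23037
Q_s = 74.06346 PJ
Convert: 74.06346 PJ * 1000.0 = 74063 TJ
Q_s = 74063 TJ


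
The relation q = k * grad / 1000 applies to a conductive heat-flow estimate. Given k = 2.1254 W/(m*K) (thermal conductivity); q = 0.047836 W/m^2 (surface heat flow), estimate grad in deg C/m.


grad = q * 1000 / k
grad = 0.047836 * 1000 / 2.1254
grad = 22.50682 deg C/km
Convert: 22.50682 deg C/km * 0.001 = 0.022507 deg C/m
grad = 0.022507 deg C/m


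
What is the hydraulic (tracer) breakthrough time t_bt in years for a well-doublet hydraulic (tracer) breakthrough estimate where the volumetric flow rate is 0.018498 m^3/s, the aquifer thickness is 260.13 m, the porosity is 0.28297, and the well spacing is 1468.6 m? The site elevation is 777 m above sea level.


t_bt = pi * hr * phi * L^2 / (3 * Qv) / (365.25*86400)
t_bt = pi * 260.13 * 0.28297 * 1468.6^2 / (3 * 0.018498) / (365.25*86400)
t_bt = 284.80 years


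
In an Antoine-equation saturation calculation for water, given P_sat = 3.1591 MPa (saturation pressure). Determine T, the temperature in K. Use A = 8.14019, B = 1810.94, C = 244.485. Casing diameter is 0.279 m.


T = B / (A - log10(P_sat * 760 / 0.101325)) - C
T = 1810.94 / (8.14019 - log10(3.1591 * 760 / 0.101325)) - 244.485
T = 236.4407 deg C
Convert to K: 236.4407 + 273.15 = 509.59 K
T = 509.59 K


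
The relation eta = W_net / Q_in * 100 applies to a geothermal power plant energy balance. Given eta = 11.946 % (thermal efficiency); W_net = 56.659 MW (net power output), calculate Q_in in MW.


Q_in = W_net / (eta / 100)
Q_in = 56.659 / (11.946 / 100)
Q_in = 474.29 MW


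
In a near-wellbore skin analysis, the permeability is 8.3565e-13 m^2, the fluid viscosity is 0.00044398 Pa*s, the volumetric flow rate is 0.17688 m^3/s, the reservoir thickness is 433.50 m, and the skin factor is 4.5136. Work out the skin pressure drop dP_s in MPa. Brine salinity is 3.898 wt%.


dP_s = S * q * mu / (2*pi*k*hr) / 1000
dP_s = 4.5136 * 0.17688 * 0.00044398 / (2*pi*8.3565e-13*433.50) / 1000
dP_s = 155.7298 kPa
Convert: 155.7298 kPa * 0.001 = 0.15573 MPa
dP_s = 0.15573 MPa


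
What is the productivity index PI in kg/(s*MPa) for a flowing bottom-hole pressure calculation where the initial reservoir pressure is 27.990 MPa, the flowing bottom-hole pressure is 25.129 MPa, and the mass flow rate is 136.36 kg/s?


PI = mdot / (P_i - P_wf)
PI = 136.36 / (27.990 - 25.129)
PI = 47.662 kg/(s*MPa)


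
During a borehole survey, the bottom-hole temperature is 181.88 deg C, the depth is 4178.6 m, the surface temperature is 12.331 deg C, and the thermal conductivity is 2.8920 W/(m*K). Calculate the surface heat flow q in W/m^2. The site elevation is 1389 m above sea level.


Step 1: grad = (T_d - T_surf)/d * 1000 = (181.88 - 12.331)/4178.6 * 1000 = 40.57555 deg C/km
Step 2: q = k * grad / 1000 = 2.892 * 40.57555 / 1000 = 0.11734 W/m^2
q = 0.11734 W/m^2


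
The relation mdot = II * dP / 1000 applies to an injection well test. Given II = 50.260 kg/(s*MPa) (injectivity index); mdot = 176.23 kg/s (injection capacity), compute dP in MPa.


dP = mdot * 1000 / II
dP = 176.23 * 1000 / 50.260
dP = 3506.367 kPa
Convert: 3506.367 kPa * 0.001 = 3.5064 MPa
dP = 3.5064 MPa


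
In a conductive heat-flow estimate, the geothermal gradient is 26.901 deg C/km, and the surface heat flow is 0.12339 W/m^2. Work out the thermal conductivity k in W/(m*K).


k = q * 1000 / grad
k = 0.12339 * 1000 / 26.901
k = 4.5868 W/(m*K)


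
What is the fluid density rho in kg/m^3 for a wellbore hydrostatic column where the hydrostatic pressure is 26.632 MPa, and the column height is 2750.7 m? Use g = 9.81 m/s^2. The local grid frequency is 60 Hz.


rho = P * 1e6 / (g * h)
rho = 26.632 * 1e6 / (9.81 * 2750.7)
rho = 986.94 kg/m^3


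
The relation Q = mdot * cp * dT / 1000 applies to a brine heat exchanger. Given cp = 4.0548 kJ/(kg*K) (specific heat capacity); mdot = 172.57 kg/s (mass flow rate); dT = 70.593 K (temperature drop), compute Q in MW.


Q = mdot * cp * dT / 1000
Q = 172.57 * 4.0548 * 70.593 / 1000
Q = 49.397 MW


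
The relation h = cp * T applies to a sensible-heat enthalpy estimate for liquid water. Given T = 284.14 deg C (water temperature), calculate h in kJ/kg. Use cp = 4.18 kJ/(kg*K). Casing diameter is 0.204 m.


h = cp * T
h = 4.18 * 284.14
h = 1187.7 kJ/kg


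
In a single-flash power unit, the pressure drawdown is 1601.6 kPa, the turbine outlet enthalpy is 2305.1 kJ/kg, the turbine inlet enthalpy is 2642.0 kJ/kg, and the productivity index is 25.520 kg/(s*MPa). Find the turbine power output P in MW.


Step 1: mdot = PI * dP / 1000 = 25.52 * 1601.6 / 1000 = 40.87283 kg/s
Step 2: P = mdot*(h_in - h_out)/1000 = 40.87283*(2642.0 - 2305.1)/1000 = 13.770 MW
P = 13.770 MW


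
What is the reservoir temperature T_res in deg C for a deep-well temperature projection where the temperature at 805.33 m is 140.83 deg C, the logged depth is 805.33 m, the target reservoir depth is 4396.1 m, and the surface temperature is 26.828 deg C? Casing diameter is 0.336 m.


Step 1: grad = (T_d1 - T_surf)/d1 * 1000 = (140.83 - 26.828)/805.33 * 1000 = 141.5594 deg C/km
Step 2: T_res = T_surf + grad*d2/1000 = 26.828 + 141.5594*4396.1/1000 = 649.14 deg C
T_res = 649.14 deg C


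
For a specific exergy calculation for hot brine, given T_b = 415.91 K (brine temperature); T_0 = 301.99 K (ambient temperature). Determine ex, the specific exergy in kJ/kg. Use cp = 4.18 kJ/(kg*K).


ex = cp * ((T_b - T_0) - T_0 * ln(T_b/T_0))
ex = 4.18 * ((415.91 - 301.99) - 301.99 * ln(415.91/301.99))
ex = 72.149 kJ/kg
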